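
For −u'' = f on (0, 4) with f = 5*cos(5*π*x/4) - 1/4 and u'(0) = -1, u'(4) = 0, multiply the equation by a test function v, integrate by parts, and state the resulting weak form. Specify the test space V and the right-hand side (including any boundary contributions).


V = H^1(0, 4) (v unrestricted at boundary; u is determined up to an additive constant); weak form: ∫_0^4 u'v' dx = ∫_0^4 (5*cos(5*π*x/4) - 1/4) v dx + v(0) for all v ∈ V.

Multiply both sides by a test function v and integrate from 0 to 4:
  ∫_0^4 −u''(x) v(x) dx = ∫_0^4 f(x) v(x) dx.
Integrate the LHS by parts once:
  ∫_0^4 −u'' v dx = −[u'(x) v(x)]_0^4 + ∫_0^4 u'(x) v'(x) dx.
Thus ∫_0^4 u'(x) v'(x) dx = ∫_0^4 f(x) v(x) dx + [u'(x) v(x)]_0^4.
Choose V so that boundary terms are either known or forced to vanish.
u has inhomogeneous Neumann u'(0) = -1, u'(4) = 0. [u' v]_0^4 = (0)·v(4) − (-1)·v(0) = v(0). Take V = H^1(0, 4); boundary term becomes part of RHS.
Weak formulation: find u (satisfying any essential BC) such that ∫_0^4 u'(x) v'(x) dx = ∫_0^4 f v dx + v(0) for all v ∈ V (Neumann data are natural BCs: they enter the RHS as boundary terms).
Substituting f(x) = 5*cos(5*π*x/4) - 1/4, the right-hand side is ∫_0^4 (5*cos(5*π*x/4) - 1/4) v dx + v(0).
Compatibility check (pure Neumann): taking v ≡ 1 ∈ V gives 0 = ∫_0^4 f dx + (0) − (-1), i.e. ∫_0^4 f dx must equal u'(0) − u'(4) = -1. Indeed ∫_0^4 (5*cos(5*π*x/4) - 1/4) dx = -1, so the data are compatible. The solution is then unique only up to an additive constant (fix it e.g. by requiring ∫_0^4 u dx = 0).


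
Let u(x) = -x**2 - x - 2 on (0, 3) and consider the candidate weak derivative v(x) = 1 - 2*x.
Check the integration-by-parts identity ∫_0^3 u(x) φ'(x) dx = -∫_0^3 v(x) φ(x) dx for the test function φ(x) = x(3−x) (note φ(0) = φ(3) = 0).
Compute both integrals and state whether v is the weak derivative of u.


LHS = 18, RHS = 9. No, v is not the weak derivative of u.

u(x) = -x**2 - x - 2, classical derivative u'(x) = -2*x - 1.
φ(x) = x(3−x), so φ'(x) = 3 - 2*x.
Note φ(0) = φ(3) = 0, so the boundary term u·φ vanishes.
LHS = ∫_0^3 u(x) φ'(x) dx = ∫_0^3 (2*x^3 - x^2 + x - 6) dx. Term by term:
  ∫_0^3 2*x^3 dx = 81/2;  ∫_0^3 -x^2 dx = -9;  ∫_0^3 x dx = 9/2;
  ∫_0^3 -6 dx = -18.
Sum: 81/2 − 9 + 9/2 − 18 = 18.
So LHS = 18.
∫_0^3 v(x) φ(x) dx = ∫_0^3 (2*x^3 - 7*x^2 + 3*x) dx. Term by term:
  ∫_0^3 2*x^3 dx = 81/2;  ∫_0^3 -7*x^2 dx = -63;  ∫_0^3 3*x dx = 27/2.
Sum: 81/2 − 63 + 27/2 = -9.
So RHS = -∫_0^3 v(x) φ(x) dx = 9.
LHS − RHS = 9 ≠ 0, so the identity fails.
(For a valid weak derivative the identity must hold for EVERY test function, in particular this one. The failure shows v is NOT the weak derivative of u.)
Correct weak derivative would be u'(x) = -2*x - 1.


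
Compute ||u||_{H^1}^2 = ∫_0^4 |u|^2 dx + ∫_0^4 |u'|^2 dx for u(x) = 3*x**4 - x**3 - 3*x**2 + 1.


||u||_{H^1}^2 = 3104028/7

The H^1 norm (squared) on an interval (0, L) is
  ||u||_{H^1}^2 = ∫_0^L u(x)^2 dx + ∫_0^L u'(x)^2 dx.
Compute u'(x) = 12*x**3 - 3*x**2 - 6*x.
Then u(x)^2 = 9*x**8 - 6*x**7 - 17*x**6 + 6*x**5 + 15*x**4 - 2*x**3 - 6*x**2 + 1 and u'(x)^2 = 144*x**6 - 72*x**5 - 135*x**4 + 36*x**3 + 36*x**2.
Integrate each monomial from 0 to 4 using ∫_0^4 c·x^n dx = c·4^(n+1)/(n+1):
  ∫_0^4 u(x)^2 dx = ∫_0^4 (9*x^8 - 6*x^7 - 17*x^6 + 6*x^5 + 15*x^4 - 2*x^3 - 6*x^2 + 1) dx. Term by term:
    ∫_0^4 9*x^8 dx = 262144;  ∫_0^4 -6*x^7 dx = -49152;  ∫_0^4 -17*x^6 dx = -278528/7;
    ∫_0^4 6*x^5 dx = 4096;  ∫_0^4 15*x^4 dx = 3072;  ∫_0^4 -2*x^3 dx = -128;
    ∫_0^4 -6*x^2 dx = -128;  ∫_0^4 1 dx = 4.
  Sum: 262144 − 49152 − 278528/7 + 4096 + 3072 − 128 − 128 + 4 = 1260828/7.
  ∫_0^4 u'(x)^2 dx = ∫_0^4 (144*x^6 - 72*x^5 - 135*x^4 + 36*x^3 + 36*x^2) dx. Term by term:
    ∫_0^4 144*x^6 dx = 2359296/7;  ∫_0^4 -72*x^5 dx = -49152;  ∫_0^4 -135*x^4 dx = -27648;
    ∫_0^4 36*x^3 dx = 2304;  ∫_0^4 36*x^2 dx = 768.
  Sum: 2359296/7 − 49152 − 27648 + 2304 + 768 = 1843200/7.
Adding: ||u||_{H^1}^2 = 1260828/7 + 1843200/7 = 3104028/7.


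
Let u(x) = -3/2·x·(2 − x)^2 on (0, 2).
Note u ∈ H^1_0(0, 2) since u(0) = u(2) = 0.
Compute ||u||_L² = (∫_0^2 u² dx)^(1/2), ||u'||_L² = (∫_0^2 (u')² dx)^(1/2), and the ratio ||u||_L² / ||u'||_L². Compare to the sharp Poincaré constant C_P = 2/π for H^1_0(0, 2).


||u||_L² / ||u'||_L² = sqrt(14)/7 < C_P = 2/π.

u(x) = -3/2·x·(2 − x)^2, so u'(x) = 3*(2 - 3*x)*(x/2 - 1).
u(x) = -3/2·x·(2 − x)^2 vanishes at x = 0 and x = 2, so u ∈ H^1_0(0, 2). Differentiate via the product rule and integrate the resulting polynomials term by term.
  ∫_0^2 u² dx = ∫_0^2 (9*x^6/4 - 18*x^5 + 54*x^4 - 72*x^3 + 36*x^2) dx. Term by term:
    ∫_0^2 9*x^6/4 dx = 288/7;  ∫_0^2 -18*x^5 dx = -192;  ∫_0^2 54*x^4 dx = 1728/5;
    ∫_0^2 -72*x^3 dx = -288;  ∫_0^2 36*x^2 dx = 96.
  Sum: 288/7 − 192 + 1728/5 − 288 + 96 = 96/35.
  ∫_0^2 (u')² dx = ∫_0^2 (81*x^4/4 - 108*x^3 + 198*x^2 - 144*x + 36) dx. Term by term:
    ∫_0^2 81*x^4/4 dx = 648/5;  ∫_0^2 -108*x^3 dx = -432;  ∫_0^2 198*x^2 dx = 528;
    ∫_0^2 -144*x dx = -288;  ∫_0^2 36 dx = 72.
  Sum: 648/5 − 432 + 528 − 288 + 72 = 48/5.
∫_0^2 u² dx = 96/35, so ||u||_L² = 4*sqrt(210)/35.
∫_0^2 (u')² dx = 48/5, so ||u'||_L² = 4*sqrt(15)/5.
Ratio ||u||_L² / ||u'||_L² = sqrt(14)/7.
Sharp Poincaré constant on H^1_0(0, 2) is C_P = L/π = 2/π, achieved by sin(π/2·x).
A polynomial bump cannot attain the sharp Poincaré constant (only the first sine eigenfunction does), so the ratio is strictly less than C_P, consistent with ||u||_L² ≤ C_P ||u'||_L².


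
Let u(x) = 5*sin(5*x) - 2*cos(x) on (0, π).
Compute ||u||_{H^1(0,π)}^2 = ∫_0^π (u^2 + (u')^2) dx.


||u||_{H^1(0,π)}^2 = 329*π

u'(x) = 2*sin(x) + 25*cos(5*x).
Expand u² and (u')² and integrate term by term on (0, π), using: for integers n ≥ 1, ∫_0^π sin²(nx) dx = ∫_0^π cos²(nx) dx = π/2; for n ≠ n', ∫_0^π sin(nx)sin(n'x) dx = ∫_0^π cos(nx)cos(n'x) dx = 0; and by product-to-sum, ∫_0^π sin(nx)cos(n'x) dx = ½∫_0^π [sin((n+n')x) + sin((n−n')x)] dx, which is 0 when n+n' is even and 2n/(n²−n'²) when n+n' is odd (it need not vanish on (0, π)).
  u² squared terms: (-2)²·∫cos(x)² dx = 4·π/2 = 2*π;  (5)²·∫sin(5x)² dx = 25·π/2 = 25*π/2.
  u² cross terms: 2·(-2)·(5)·∫cos(x)·sin(5x) dx = -20·(0) = 0.
  So ∫_0^π u² dx = 2*π + 25*π/2 + 0 = 29*π/2.
  (u')² squared terms: (2)²·∫sin(x)² dx = 4·π/2 = 2*π;  (25)²·∫cos(5x)² dx = 625·π/2 = 625*π/2.
  (u')² cross terms: 2·(2)·(25)·∫sin(x)·cos(5x) dx = 100·(0) = 0.
  So ∫_0^π (u')² dx = 2*π + 625*π/2 + 0 = 629*π/2.
||u||_{H^1}^2 = (29*π/2) + (629*π/2) = 329*π.


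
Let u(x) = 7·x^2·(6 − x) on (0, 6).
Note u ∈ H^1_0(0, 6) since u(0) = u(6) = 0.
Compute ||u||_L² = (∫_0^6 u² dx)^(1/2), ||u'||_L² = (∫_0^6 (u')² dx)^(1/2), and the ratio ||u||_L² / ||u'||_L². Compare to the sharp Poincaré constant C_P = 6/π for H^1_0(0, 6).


||u||_L² / ||u'||_L² = 3*sqrt(14)/7 < C_P = 6/π.

u(x) = 7·x^2·(6 − x), so u'(x) = 21*x*(4 - x).
u(x) = 7·x^2·(6 − x) vanishes at x = 0 and x = 6, so u ∈ H^1_0(0, 6). Differentiate via the product rule and integrate the resulting polynomials term by term.
  ∫_0^6 u² dx = ∫_0^6 (49*x^6 - 588*x^5 + 1764*x^4) dx. Term by term:
    ∫_0^6 49*x^6 dx = 1959552;  ∫_0^6 -588*x^5 dx = -4572288;  ∫_0^6 1764*x^4 dx = 13716864/5.
  Sum: 1959552 − 4572288 + 13716864/5 = 653184/5.
  ∫_0^6 (u')² dx = ∫_0^6 (441*x^4 - 3528*x^3 + 7056*x^2) dx. Term by term:
    ∫_0^6 441*x^4 dx = 3429216/5;  ∫_0^6 -3528*x^3 dx = -1143072;  ∫_0^6 7056*x^2 dx = 508032.
  Sum: 3429216/5 − 1143072 + 508032 = 254016/5.
∫_0^6 u² dx = 653184/5, so ||u||_L² = 216*sqrt(70)/5.
∫_0^6 (u')² dx = 254016/5, so ||u'||_L² = 504*sqrt(5)/5.
Ratio ||u||_L² / ||u'||_L² = 3*sqrt(14)/7.
Sharp Poincaré constant on H^1_0(0, 6) is C_P = L/π = 6/π, achieved by sin(π/6·x).
A polynomial bump cannot attain the sharp Poincaré constant (only the first sine eigenfunction does), so the ratio is strictly less than C_P, consistent with ||u||_L² ≤ C_P ||u'||_L².


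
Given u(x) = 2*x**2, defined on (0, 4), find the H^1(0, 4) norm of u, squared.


||u||_{H^1}^2 = 17408/15

The H^1 norm (squared) on an interval (0, L) is
  ||u||_{H^1}^2 = ∫_0^L u(x)^2 dx + ∫_0^L u'(x)^2 dx.
Compute u'(x) = 4*x.
Then u(x)^2 = 4*x**4 and u'(x)^2 = 16*x**2.
Integrate each monomial from 0 to 4 using ∫_0^4 c·x^n dx = c·4^(n+1)/(n+1):
  ∫_0^4 u(x)^2 dx = ∫_0^4 (4*x^4) dx. Term by term:
    ∫_0^4 4*x^4 dx = 4096/5.
  ∫_0^4 u'(x)^2 dx = ∫_0^4 (16*x^2) dx. Term by term:
    ∫_0^4 16*x^2 dx = 1024/3.
Adding: ||u||_{H^1}^2 = 4096/5 + 1024/3 = 17408/15.


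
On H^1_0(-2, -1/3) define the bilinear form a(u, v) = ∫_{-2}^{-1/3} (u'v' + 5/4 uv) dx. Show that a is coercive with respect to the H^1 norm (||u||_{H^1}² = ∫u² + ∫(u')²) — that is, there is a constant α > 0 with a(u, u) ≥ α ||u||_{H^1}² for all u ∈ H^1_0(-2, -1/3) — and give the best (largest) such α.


α = 1

Coercivity of a(·,·) on H^1_0(-2, -1/3) means a(u, u) ≥ α ||u||_{H^1}² for every u ∈ H^1_0.
The interval has length L = 5/3, and Poincaré/coercivity depend only on L. Here a(u, u) = ∫(u')² + (5/4)·∫u².
Here c = 5/4 ≥ 1, so a(u,u) = ∫(u')² + c∫u² ≥ ∫(u')² + ∫u² = ||u||_{H^1}², i.e. α = 1 works. No larger α is possible: a(u,u) ≥ α||u||_{H^1}² means (1−α)∫(u')² ≥ (α−c)∫u², and for the modes u_n = sin(nπ(x−x₀)/L) (x₀ the left endpoint) one has ∫u_n²/∫(u_n')² = (L/(nπ))² → 0, so a(u_n,u_n)/||u_n||_{H^1}² → 1. Hence the optimal constant is α = 1.
Therefore α = 1.


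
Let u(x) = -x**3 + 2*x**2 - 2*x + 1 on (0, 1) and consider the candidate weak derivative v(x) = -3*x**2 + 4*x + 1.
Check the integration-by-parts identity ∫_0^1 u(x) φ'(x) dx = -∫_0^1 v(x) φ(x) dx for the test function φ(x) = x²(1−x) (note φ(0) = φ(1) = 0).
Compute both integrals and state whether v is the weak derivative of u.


LHS = 1/15, RHS = -11/60. No, v is not the weak derivative of u.

u(x) = -x**3 + 2*x**2 - 2*x + 1, classical derivative u'(x) = -3*x**2 + 4*x - 2.
φ(x) = x²(1−x), so φ'(x) = x*(2 - 3*x).
Note φ(0) = φ(1) = 0, so the boundary term u·φ vanishes.
LHS = ∫_0^1 u(x) φ'(x) dx = ∫_0^1 (3*x^5 - 8*x^4 + 10*x^3 - 7*x^2 + 2*x) dx. Term by term:
  ∫_0^1 3*x^5 dx = 1/2;  ∫_0^1 -8*x^4 dx = -8/5;  ∫_0^1 10*x^3 dx = 5/2;
  ∫_0^1 -7*x^2 dx = -7/3;  ∫_0^1 2*x dx = 1.
Sum: 1/2 − 8/5 + 5/2 − 7/3 + 1 = 1/15.
So LHS = 1/15.
∫_0^1 v(x) φ(x) dx = ∫_0^1 (3*x^5 - 7*x^4 + 3*x^3 + x^2) dx. Term by term:
  ∫_0^1 3*x^5 dx = 1/2;  ∫_0^1 -7*x^4 dx = -7/5;  ∫_0^1 3*x^3 dx = 3/4;
  ∫_0^1 x^2 dx = 1/3.
Sum: 1/2 − 7/5 + 3/4 + 1/3 = 11/60.
So RHS = -∫_0^1 v(x) φ(x) dx = -11/60.
LHS − RHS = 1/4 ≠ 0, so the identity fails.
(For a valid weak derivative the identity must hold for EVERY test function, in particular this one. The failure shows v is NOT the weak derivative of u.)
Correct weak derivative would be u'(x) = -3*x**2 + 4*x - 2.


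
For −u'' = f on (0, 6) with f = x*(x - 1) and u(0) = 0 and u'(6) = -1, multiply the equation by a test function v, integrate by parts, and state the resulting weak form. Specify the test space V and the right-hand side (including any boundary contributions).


V = {v ∈ H^1(0, 6) : v(0) = 0} (test functions vanish at x = 0 where u is specified); weak form: ∫_0^6 u'v' dx = ∫_0^6 (x*(x - 1)) v dx − v(6) for all v ∈ V.

Multiply both sides by a test function v and integrate from 0 to 6:
  ∫_0^6 −u''(x) v(x) dx = ∫_0^6 f(x) v(x) dx.
Integrate the LHS by parts once:
  ∫_0^6 −u'' v dx = −[u'(x) v(x)]_0^6 + ∫_0^6 u'(x) v'(x) dx.
Thus ∫_0^6 u'(x) v'(x) dx = ∫_0^6 f(x) v(x) dx + [u'(x) v(x)]_0^6.
Choose V so that boundary terms are either known or forced to vanish.
Mixed BC: u(0) = 0 (Dirichlet) and u'(6) = -1 (Neumann). Define V = {v ∈ H^1(0, 6) : v(0) = 0}. Then [u' v]_0^6 = u'(6)·v(6) − u'(0)·0 = − v(6).
Weak formulation: find u (satisfying any essential BC) such that ∫_0^6 u'(x) v'(x) dx = ∫_0^6 f v dx − v(6) for all v ∈ V (Dirichlet at 0 absorbed into V; Neumann datum at x = 6 contributes the boundary term).
Substituting f(x) = x*(x - 1), the right-hand side is ∫_0^6 (x*(x - 1)) v dx − v(6).


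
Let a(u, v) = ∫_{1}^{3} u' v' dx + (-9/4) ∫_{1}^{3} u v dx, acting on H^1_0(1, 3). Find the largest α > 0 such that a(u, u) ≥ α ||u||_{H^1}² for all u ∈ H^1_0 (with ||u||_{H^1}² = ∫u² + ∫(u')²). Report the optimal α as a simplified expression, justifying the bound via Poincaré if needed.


α = (-9 + π^2)/(4 + π^2)

Coercivity of a(·,·) on H^1_0(1, 3) means a(u, u) ≥ α ||u||_{H^1}² for every u ∈ H^1_0.
The interval has length L = 2, and Poincaré/coercivity depend only on L. Here a(u, u) = ∫(u')² + (-9/4)·∫u².
Here c = -9/4 < 0 with |c| < (π/L)² = π^2/4, so coercivity still holds. The condition a(u,u) ≥ α||u||_{H^1}² reads (1−α)∫(u')² ≥ (α−c)∫u². Any admissible α is ≤ 1 (rapidly oscillating u have ∫u²/∫(u')² → 0), and α = 1 would force 0 ≥ (1−c)∫u², impossible since c < 1; so 1−α > 0. By the sharp Poincaré inequality on H^1_0 of an interval of length L, ∫(u')² ≥ (π/L)²∫u² with equality for the first sine mode sin(π(x−x₀)/L) (x₀ the left endpoint), so the inequality holds for all u iff (1−α)(π/L)² ≥ α − c, i.e. α ≤ ((π/L)² + c)/((π/L)² + 1) = (1 + c(L/π)²)/(1 + (L/π)²). (Direct route, valid since c ≤ 0: Poincaré gives c∫u² ≥ c(L/π)²∫(u')², so a(u,u) ≥ (1 + c(L/π)²)∫(u')², while ||u||_{H^1}² ≤ (1 + (L/π)²)∫(u')²; dividing yields the same α.) With (π/L)² = π^2/4 and c = -9/4, the largest admissible constant is α = ((π/L)² + c)/((π/L)² + 1).
Simplifying, α = (-9 + π^2)/(4 + π^2).


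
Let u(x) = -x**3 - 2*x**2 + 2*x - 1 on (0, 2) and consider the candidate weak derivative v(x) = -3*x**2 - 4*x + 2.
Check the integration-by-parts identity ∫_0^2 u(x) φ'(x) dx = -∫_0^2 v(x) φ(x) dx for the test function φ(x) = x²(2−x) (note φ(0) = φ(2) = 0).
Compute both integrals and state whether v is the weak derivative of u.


LHS = 152/15, RHS = 152/15. Yes, v = u' weakly.

u(x) = -x**3 - 2*x**2 + 2*x - 1, classical derivative u'(x) = -3*x**2 - 4*x + 2.
φ(x) = x²(2−x), so φ'(x) = x*(4 - 3*x).
Note φ(0) = φ(2) = 0, so the boundary term u·φ vanishes.
LHS = ∫_0^2 u(x) φ'(x) dx = ∫_0^2 (3*x^5 + 2*x^4 - 14*x^3 + 11*x^2 - 4*x) dx. Term by term:
  ∫_0^2 3*x^5 dx = 32;  ∫_0^2 2*x^4 dx = 64/5;  ∫_0^2 -14*x^3 dx = -56;
  ∫_0^2 11*x^2 dx = 88/3;  ∫_0^2 -4*x dx = -8.
Sum: 32 + 64/5 − 56 + 88/3 − 8 = 152/15.
So LHS = 152/15.
∫_0^2 v(x) φ(x) dx = ∫_0^2 (3*x^5 - 2*x^4 - 10*x^3 + 4*x^2) dx. Term by term:
  ∫_0^2 3*x^5 dx = 32;  ∫_0^2 -2*x^4 dx = -64/5;  ∫_0^2 -10*x^3 dx = -40;
  ∫_0^2 4*x^2 dx = 32/3.
Sum: 32 − 64/5 − 40 + 32/3 = -152/15.
So RHS = -∫_0^2 v(x) φ(x) dx = 152/15.
LHS = RHS, so the identity holds for this test φ.
Moreover u is smooth here and v(x) = u'(x) = -3*x**2 - 4*x + 2 pointwise, so the identity holds for every test function. Hence v is the weak derivative of u.


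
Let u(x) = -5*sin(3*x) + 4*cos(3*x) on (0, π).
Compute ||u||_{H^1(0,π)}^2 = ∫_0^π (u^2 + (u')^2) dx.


||u||_{H^1(0,π)}^2 = 205*π

u'(x) = -12*sin(3*x) - 15*cos(3*x).
Expand u² and (u')² and integrate term by term on (0, π), using: for integers n ≥ 1, ∫_0^π sin²(nx) dx = ∫_0^π cos²(nx) dx = π/2; for n ≠ n', ∫_0^π sin(nx)sin(n'x) dx = ∫_0^π cos(nx)cos(n'x) dx = 0; and by product-to-sum, ∫_0^π sin(nx)cos(n'x) dx = ½∫_0^π [sin((n+n')x) + sin((n−n')x)] dx, which is 0 when n+n' is even and 2n/(n²−n'²) when n+n' is odd (it need not vanish on (0, π)).
  u² squared terms: (-5)²·∫sin(3x)² dx = 25·π/2 = 25*π/2;  (4)²·∫cos(3x)² dx = 16·π/2 = 8*π.
  u² cross terms: 2·(-5)·(4)·∫sin(3x)·cos(3x) dx = -40·(0) = 0.
  So ∫_0^π u² dx = 25*π/2 + 8*π + 0 = 41*π/2.
  (u')² squared terms: (-15)²·∫cos(3x)² dx = 225·π/2 = 225*π/2;  (-12)²·∫sin(3x)² dx = 144·π/2 = 72*π.
  (u')² cross terms: 2·(-15)·(-12)·∫cos(3x)·sin(3x) dx = 360·(0) = 0.
  So ∫_0^π (u')² dx = 225*π/2 + 72*π + 0 = 369*π/2.
||u||_{H^1}^2 = (41*π/2) + (369*π/2) = 205*π.


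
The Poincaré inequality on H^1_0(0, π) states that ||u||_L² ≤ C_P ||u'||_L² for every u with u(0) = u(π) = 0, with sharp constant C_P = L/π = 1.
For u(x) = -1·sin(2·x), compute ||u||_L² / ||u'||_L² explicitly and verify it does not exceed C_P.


||u||_L² / ||u'||_L² = 1/2 < C_P = 1.

u(x) = -1·sin(2·x), so u'(x) = -2*cos(2*x).
Writing u(x) = A·sin(kπx/L) with A = -1 and k = 2, use ∫_0^L sin²(kπx/L) dx = L/2 and ∫_0^L cos²(kπx/L) dx = L/2.
u² = 1·sin²(2·x) and (u')² = 4·cos²(2·x), and each of sin², cos² integrates to L/2 = π/2 over (0, π).
∫_0^π u² dx = π/2, so ||u||_L² = sqrt(2)*sqrt(π)/2.
∫_0^π (u')² dx = 2*π, so ||u'||_L² = sqrt(2)*sqrt(π).
Ratio ||u||_L² / ||u'||_L² = 1/2.
Sharp Poincaré constant on H^1_0(0, π) is C_P = L/π = 1, achieved by sin(x).
This is the k = 2 harmonic; the ratio L/(kπ) is strictly less than C_P = L/π, consistent with the sharp inequality ||u||_L² ≤ C_P ||u'||_L².


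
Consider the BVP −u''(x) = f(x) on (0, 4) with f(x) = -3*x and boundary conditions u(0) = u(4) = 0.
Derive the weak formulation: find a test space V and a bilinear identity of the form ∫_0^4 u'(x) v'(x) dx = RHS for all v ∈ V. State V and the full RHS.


V = H^1_0(0, 4) (so v(0) = v(4) = 0); weak form: ∫_0^4 u'v' dx = ∫_0^4 (-3*x) v dx for all v ∈ V.

Multiply both sides by a test function v and integrate from 0 to 4:
  ∫_0^4 −u''(x) v(x) dx = ∫_0^4 f(x) v(x) dx.
Integrate the LHS by parts once:
  ∫_0^4 −u'' v dx = −[u'(x) v(x)]_0^4 + ∫_0^4 u'(x) v'(x) dx.
Thus ∫_0^4 u'(x) v'(x) dx = ∫_0^4 f(x) v(x) dx + [u'(x) v(x)]_0^4.
Choose V so that boundary terms are either known or forced to vanish.
u is Dirichlet: u(0) = u(4) = 0. Let V = H^1_0(0, 4); then v(0) = v(4) = 0, and [u' v]_0^4 = 0.
Weak formulation: find u (satisfying any essential BC) such that ∫_0^4 u'(x) v'(x) dx = ∫_0^4 f v dx for all v ∈ V.
Substituting f(x) = -3*x, the right-hand side is ∫_0^4 (-3*x) v dx.


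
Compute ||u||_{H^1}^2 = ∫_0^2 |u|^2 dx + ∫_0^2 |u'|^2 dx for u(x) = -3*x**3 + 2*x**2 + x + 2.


||u||_{H^1}^2 = 28858/105

The H^1 norm (squared) on an interval (0, L) is
  ||u||_{H^1}^2 = ∫_0^L u(x)^2 dx + ∫_0^L u'(x)^2 dx.
Compute u'(x) = -9*x**2 + 4*x + 1.
Then u(x)^2 = 9*x**6 - 12*x**5 - 2*x**4 - 8*x**3 + 9*x**2 + 4*x + 4 and u'(x)^2 = 81*x**4 - 72*x**3 - 2*x**2 + 8*x + 1.
Integrate each monomial from 0 to 2 using ∫_0^2 c·x^n dx = c·2^(n+1)/(n+1):
  ∫_0^2 u(x)^2 dx = ∫_0^2 (9*x^6 - 12*x^5 - 2*x^4 - 8*x^3 + 9*x^2 + 4*x + 4) dx. Term by term:
    ∫_0^2 9*x^6 dx = 1152/7;  ∫_0^2 -12*x^5 dx = -128;  ∫_0^2 -2*x^4 dx = -64/5;
    ∫_0^2 -8*x^3 dx = -32;  ∫_0^2 9*x^2 dx = 24;  ∫_0^2 4*x dx = 8;
    ∫_0^2 4 dx = 8.
  Sum: 1152/7 − 128 − 64/5 − 32 + 24 + 8 + 8 = 1112/35.
  ∫_0^2 u'(x)^2 dx = ∫_0^2 (81*x^4 - 72*x^3 - 2*x^2 + 8*x + 1) dx. Term by term:
    ∫_0^2 81*x^4 dx = 2592/5;  ∫_0^2 -72*x^3 dx = -288;  ∫_0^2 -2*x^2 dx = -16/3;
    ∫_0^2 8*x dx = 16;  ∫_0^2 1 dx = 2.
  Sum: 2592/5 − 288 − 16/3 + 16 + 2 = 3646/15.
Adding: ||u||_{H^1}^2 = 1112/35 + 3646/15 = 28858/105.


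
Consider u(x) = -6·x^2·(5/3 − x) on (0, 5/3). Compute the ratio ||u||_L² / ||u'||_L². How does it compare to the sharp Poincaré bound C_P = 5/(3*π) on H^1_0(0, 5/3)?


||u||_L² / ||u'||_L² = 5*sqrt(14)/42 < C_P = 5/(3*π).

u(x) = -6·x^2·(5/3 − x), so u'(x) = 2*x*(9*x - 10).
u(x) = -6·x^2·(5/3 − x) vanishes at x = 0 and x = 5/3, so u ∈ H^1_0(0, 5/3). Differentiate via the product rule and integrate the resulting polynomials term by term.
  ∫_0^5/3 u² dx = ∫_0^5/3 (36*x^6 - 120*x^5 + 100*x^4) dx. Term by term:
    ∫_0^5/3 36*x^6 dx = 312500/1701;  ∫_0^5/3 -120*x^5 dx = -312500/729;  ∫_0^5/3 100*x^4 dx = 62500/243.
  Sum: 312500/1701 − 312500/729 + 62500/243 = 62500/5103.
  ∫_0^5/3 (u')² dx = ∫_0^5/3 (324*x^4 - 720*x^3 + 400*x^2) dx. Term by term:
    ∫_0^5/3 324*x^4 dx = 2500/3;  ∫_0^5/3 -720*x^3 dx = -12500/9;  ∫_0^5/3 400*x^2 dx = 50000/81.
  Sum: 2500/3 − 12500/9 + 50000/81 = 5000/81.
∫_0^5/3 u² dx = 62500/5103, so ||u||_L² = 250*sqrt(7)/189.
∫_0^5/3 (u')² dx = 5000/81, so ||u'||_L² = 50*sqrt(2)/9.
Ratio ||u||_L² / ||u'||_L² = 5*sqrt(14)/42.
Sharp Poincaré constant on H^1_0(0, 5/3) is C_P = L/π = 5/(3*π), achieved by sin(3*π/5·x).
A polynomial bump cannot attain the sharp Poincaré constant (only the first sine eigenfunction does), so the ratio is strictly less than C_P, consistent with ||u||_L² ≤ C_P ||u'||_L².


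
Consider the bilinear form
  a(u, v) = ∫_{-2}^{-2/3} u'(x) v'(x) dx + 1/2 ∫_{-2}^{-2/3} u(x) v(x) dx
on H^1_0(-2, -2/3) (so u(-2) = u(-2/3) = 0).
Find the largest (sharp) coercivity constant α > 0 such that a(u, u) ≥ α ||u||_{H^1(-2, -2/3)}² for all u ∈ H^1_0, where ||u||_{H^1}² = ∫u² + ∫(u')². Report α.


α = (8 + 9*π^2)/(16 + 9*π^2)

Coercivity of a(·,·) on H^1_0(-2, -2/3) means a(u, u) ≥ α ||u||_{H^1}² for every u ∈ H^1_0.
The interval has length L = 4/3, and Poincaré/coercivity depend only on L. Here a(u, u) = ∫(u')² + (1/2)·∫u².
Here 0 < c = 1/2 < 1. The condition a(u,u) ≥ α||u||_{H^1}² reads (1−α)∫(u')² ≥ (α−c)∫u². Any admissible α is ≤ 1 (rapidly oscillating u have ∫u²/∫(u')² → 0), and α = 1 would force 0 ≥ (1−c)∫u², impossible since c < 1; so 1−α > 0. By the sharp Poincaré inequality on H^1_0 of an interval of length L, ∫(u')² ≥ (π/L)²∫u² with equality for the first sine mode sin(π(x−x₀)/L) (x₀ the left endpoint), so the inequality holds for all u iff (1−α)(π/L)² ≥ α − c, i.e. α ≤ ((π/L)² + c)/((π/L)² + 1) = (1 + c(L/π)²)/(1 + (L/π)²). With (π/L)² = 9*π^2/16 and c = 1/2, the largest admissible constant is α = ((π/L)² + c)/((π/L)² + 1).
Simplifying, α = (8 + 9*π^2)/(16 + 9*π^2).


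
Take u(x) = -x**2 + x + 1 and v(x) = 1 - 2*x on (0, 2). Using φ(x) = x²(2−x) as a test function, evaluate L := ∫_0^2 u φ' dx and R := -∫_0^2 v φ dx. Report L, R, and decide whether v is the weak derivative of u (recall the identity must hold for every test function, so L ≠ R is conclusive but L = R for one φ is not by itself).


LHS = 28/15, RHS = 28/15. Yes, v = u' weakly.

u(x) = -x**2 + x + 1, classical derivative u'(x) = 1 - 2*x.
φ(x) = x²(2−x), so φ'(x) = x*(4 - 3*x).
Note φ(0) = φ(2) = 0, so the boundary term u·φ vanishes.
LHS = ∫_0^2 u(x) φ'(x) dx = ∫_0^2 (3*x^4 - 7*x^3 + x^2 + 4*x) dx. Term by term:
  ∫_0^2 3*x^4 dx = 96/5;  ∫_0^2 -7*x^3 dx = -28;  ∫_0^2 x^2 dx = 8/3;
  ∫_0^2 4*x dx = 8.
Sum: 96/5 − 28 + 8/3 + 8 = 28/15.
So LHS = 28/15.
∫_0^2 v(x) φ(x) dx = ∫_0^2 (2*x^4 - 5*x^3 + 2*x^2) dx. Term by term:
  ∫_0^2 2*x^4 dx = 64/5;  ∫_0^2 -5*x^3 dx = -20;  ∫_0^2 2*x^2 dx = 16/3.
Sum: 64/5 − 20 + 16/3 = -28/15.
So RHS = -∫_0^2 v(x) φ(x) dx = 28/15.
LHS = RHS, so the identity holds for this test φ.
Moreover u is smooth here and v(x) = u'(x) = 1 - 2*x pointwise, so the identity holds for every test function. Hence v is the weak derivative of u.


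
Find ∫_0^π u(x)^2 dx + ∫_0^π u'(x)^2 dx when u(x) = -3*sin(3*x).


||u||_{H^1(0,π)}^2 = 45*π

u'(x) = -9*cos(3*x).
Expand u² and (u')² and integrate term by term on (0, π), using: for integers n ≥ 1, ∫_0^π sin²(nx) dx = ∫_0^π cos²(nx) dx = π/2; for n ≠ n', ∫_0^π sin(nx)sin(n'x) dx = ∫_0^π cos(nx)cos(n'x) dx = 0; and by product-to-sum, ∫_0^π sin(nx)cos(n'x) dx = ½∫_0^π [sin((n+n')x) + sin((n−n')x)] dx, which is 0 when n+n' is even and 2n/(n²−n'²) when n+n' is odd (it need not vanish on (0, π)).
  u² squared terms: (-3)²·∫sin(3x)² dx = 9·π/2 = 9*π/2.
  So ∫_0^π u² dx = 9*π/2.
  (u')² squared terms: (-9)²·∫cos(3x)² dx = 81·π/2 = 81*π/2.
  So ∫_0^π (u')² dx = 81*π/2.
||u||_{H^1}^2 = (9*π/2) + (81*π/2) = 45*π.


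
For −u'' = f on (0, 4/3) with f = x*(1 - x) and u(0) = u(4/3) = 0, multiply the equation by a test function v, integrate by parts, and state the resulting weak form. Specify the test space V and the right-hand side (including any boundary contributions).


V = H^1_0(0, 4/3) (so v(0) = v(4/3) = 0); weak form: ∫_0^4/3 u'v' dx = ∫_0^4/3 (x*(1 - x)) v dx for all v ∈ V.

Multiply both sides by a test function v and integrate from 0 to 4/3:
  ∫_0^4/3 −u''(x) v(x) dx = ∫_0^4/3 f(x) v(x) dx.
Integrate the LHS by parts once:
  ∫_0^4/3 −u'' v dx = −[u'(x) v(x)]_0^4/3 + ∫_0^4/3 u'(x) v'(x) dx.
Thus ∫_0^4/3 u'(x) v'(x) dx = ∫_0^4/3 f(x) v(x) dx + [u'(x) v(x)]_0^4/3.
Choose V so that boundary terms are either known or forced to vanish.
u is Dirichlet: u(0) = u(4/3) = 0. Let V = H^1_0(0, 4/3); then v(0) = v(4/3) = 0, and [u' v]_0^4/3 = 0.
Weak formulation: find u (satisfying any essential BC) such that ∫_0^4/3 u'(x) v'(x) dx = ∫_0^4/3 f v dx for all v ∈ V.
Substituting f(x) = x*(1 - x), the right-hand side is ∫_0^4/3 (x*(1 - x)) v dx.


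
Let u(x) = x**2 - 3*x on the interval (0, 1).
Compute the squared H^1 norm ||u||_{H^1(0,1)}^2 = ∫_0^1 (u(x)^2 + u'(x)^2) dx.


||u||_{H^1}^2 = 181/30

The H^1 norm (squared) on an interval (0, L) is
  ||u||_{H^1}^2 = ∫_0^L u(x)^2 dx + ∫_0^L u'(x)^2 dx.
Compute u'(x) = 2*x - 3.
Then u(x)^2 = x**4 - 6*x**3 + 9*x**2 and u'(x)^2 = 4*x**2 - 12*x + 9.
Integrate each monomial from 0 to 1 using ∫_0^1 c·x^n dx = c·1^(n+1)/(n+1):
  ∫_0^1 u(x)^2 dx = ∫_0^1 (x^4 - 6*x^3 + 9*x^2) dx. Term by term:
    ∫_0^1 x^4 dx = 1/5;  ∫_0^1 -6*x^3 dx = -3/2;  ∫_0^1 9*x^2 dx = 3.
  Sum: 1/5 − 3/2 + 3 = 17/10.
  ∫_0^1 u'(x)^2 dx = ∫_0^1 (4*x^2 - 12*x + 9) dx. Term by term:
    ∫_0^1 4*x^2 dx = 4/3;  ∫_0^1 -12*x dx = -6;  ∫_0^1 9 dx = 9.
  Sum: 4/3 − 6 + 9 = 13/3.
Adding: ||u||_{H^1}^2 = 17/10 + 13/3 = 181/30.


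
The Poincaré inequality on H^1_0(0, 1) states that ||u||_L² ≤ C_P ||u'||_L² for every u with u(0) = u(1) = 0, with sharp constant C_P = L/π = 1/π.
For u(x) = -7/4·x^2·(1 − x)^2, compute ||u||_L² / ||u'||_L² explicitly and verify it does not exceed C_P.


||u||_L² / ||u'||_L² = sqrt(3)/6 < C_P = 1/π.

u(x) = -7/4·x^2·(1 − x)^2, so u'(x) = 7*x*(x*(1 - x) - (x - 1)^2)/2.
u(x) = -7/4·x^2·(1 − x)^2 vanishes at x = 0 and x = 1, so u ∈ H^1_0(0, 1). Differentiate via the product rule and integrate the resulting polynomials term by term.
  ∫_0^1 u² dx = ∫_0^1 (49*x^8/16 - 49*x^7/4 + 147*x^6/8 - 49*x^5/4 + 49*x^4/16) dx. Term by term:
    ∫_0^1 49*x^8/16 dx = 49/144;  ∫_0^1 -49*x^7/4 dx = -49/32;  ∫_0^1 147*x^6/8 dx = 21/8;
    ∫_0^1 -49*x^5/4 dx = -49/24;  ∫_0^1 49*x^4/16 dx = 49/80.
  Sum: 49/144 − 49/32 + 21/8 − 49/24 + 49/80 = 7/1440.
  ∫_0^1 (u')² dx = ∫_0^1 (49*x^6 - 147*x^5 + 637*x^4/4 - 147*x^3/2 + 49*x^2/4) dx. Term by term:
    ∫_0^1 49*x^6 dx = 7;  ∫_0^1 -147*x^5 dx = -49/2;  ∫_0^1 637*x^4/4 dx = 637/20;
    ∫_0^1 -147*x^3/2 dx = -147/8;  ∫_0^1 49*x^2/4 dx = 49/12.
  Sum: 7 − 49/2 + 637/20 − 147/8 + 49/12 = 7/120.
∫_0^1 u² dx = 7/1440, so ||u||_L² = sqrt(70)/120.
∫_0^1 (u')² dx = 7/120, so ||u'||_L² = sqrt(210)/60.
Ratio ||u||_L² / ||u'||_L² = sqrt(3)/6.
Sharp Poincaré constant on H^1_0(0, 1) is C_P = L/π = 1/π, achieved by sin(π·x).
A polynomial bump cannot attain the sharp Poincaré constant (only the first sine eigenfunction does), so the ratio is strictly less than C_P, consistent with ||u||_L² ≤ C_P ||u'||_L².


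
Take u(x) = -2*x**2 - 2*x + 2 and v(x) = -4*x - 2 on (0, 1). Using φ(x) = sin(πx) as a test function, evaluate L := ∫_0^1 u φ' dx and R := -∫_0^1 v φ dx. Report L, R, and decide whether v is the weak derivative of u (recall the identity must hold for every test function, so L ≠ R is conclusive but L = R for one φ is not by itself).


LHS = 8/π, RHS = 8/π. Yes, v = u' weakly.

u(x) = -2*x**2 - 2*x + 2, classical derivative u'(x) = -4*x - 2.
φ(x) = sin(πx), so φ'(x) = π*cos(π*x).
Note φ(0) = φ(1) = 0, so the boundary term u·φ vanishes.
LHS = ∫_0^1 u(x) φ'(x) dx = ∫_0^1 (-2*π*x^2*cos(π*x) - 2*π*x*cos(π*x) + 2*π*cos(π*x)) dx. Term by term:
  ∫_0^1 2*π*cos(π*x) dx = 0;  ∫_0^1 -2*π*x*cos(π*x) dx = 4/π;  ∫_0^1 -2*π*x^2*cos(π*x) dx = 4/π.
Sum: 0 + 4/π + 4/π = 8/π.
So LHS = 8/π.
∫_0^1 v(x) φ(x) dx = ∫_0^1 (-4*x*sin(π*x) - 2*sin(π*x)) dx. Term by term:
  ∫_0^1 -2*sin(π*x) dx = -4/π;  ∫_0^1 -4*x*sin(π*x) dx = -4/π.
Sum: -4/π − 4/π = -8/π.
So RHS = -∫_0^1 v(x) φ(x) dx = 8/π.
LHS = RHS, so the identity holds for this test φ.
Moreover u is smooth here and v(x) = u'(x) = -4*x - 2 pointwise, so the identity holds for every test function. Hence v is the weak derivative of u.


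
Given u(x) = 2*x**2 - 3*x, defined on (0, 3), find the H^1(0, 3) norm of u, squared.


||u||_{H^1}^2 = 477/5

The H^1 norm (squared) on an interval (0, L) is
  ||u||_{H^1}^2 = ∫_0^L u(x)^2 dx + ∫_0^L u'(x)^2 dx.
Compute u'(x) = 4*x - 3.
Then u(x)^2 = 4*x**4 - 12*x**3 + 9*x**2 and u'(x)^2 = 16*x**2 - 24*x + 9.
Integrate each monomial from 0 to 3 using ∫_0^3 c·x^n dx = c·3^(n+1)/(n+1):
  ∫_0^3 u(x)^2 dx = ∫_0^3 (4*x^4 - 12*x^3 + 9*x^2) dx. Term by term:
    ∫_0^3 4*x^4 dx = 972/5;  ∫_0^3 -12*x^3 dx = -243;  ∫_0^3 9*x^2 dx = 81.
  Sum: 972/5 − 243 + 81 = 162/5.
  ∫_0^3 u'(x)^2 dx = ∫_0^3 (16*x^2 - 24*x + 9) dx. Term by term:
    ∫_0^3 16*x^2 dx = 144;  ∫_0^3 -24*x dx = -108;  ∫_0^3 9 dx = 27.
  Sum: 144 − 108 + 27 = 63.
Adding: ||u||_{H^1}^2 = 162/5 + 63 = 477/5.


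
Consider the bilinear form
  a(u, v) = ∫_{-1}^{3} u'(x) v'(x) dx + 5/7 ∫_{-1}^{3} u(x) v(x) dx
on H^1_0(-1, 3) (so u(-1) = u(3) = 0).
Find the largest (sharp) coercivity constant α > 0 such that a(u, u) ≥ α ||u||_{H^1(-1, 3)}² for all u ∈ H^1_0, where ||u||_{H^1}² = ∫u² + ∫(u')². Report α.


α = (π^2 + 80/7)/(π^2 + 16)

Coercivity of a(·,·) on H^1_0(-1, 3) means a(u, u) ≥ α ||u||_{H^1}² for every u ∈ H^1_0.
The interval has length L = 4, and Poincaré/coercivity depend only on L. Here a(u, u) = ∫(u')² + (5/7)·∫u².
Here 0 < c = 5/7 < 1. The condition a(u,u) ≥ α||u||_{H^1}² reads (1−α)∫(u')² ≥ (α−c)∫u². Any admissible α is ≤ 1 (rapidly oscillating u have ∫u²/∫(u')² → 0), and α = 1 would force 0 ≥ (1−c)∫u², impossible since c < 1; so 1−α > 0. By the sharp Poincaré inequality on H^1_0 of an interval of length L, ∫(u')² ≥ (π/L)²∫u² with equality for the first sine mode sin(π(x−x₀)/L) (x₀ the left endpoint), so the inequality holds for all u iff (1−α)(π/L)² ≥ α − c, i.e. α ≤ ((π/L)² + c)/((π/L)² + 1) = (1 + c(L/π)²)/(1 + (L/π)²). With (π/L)² = π^2/16 and c = 5/7, the largest admissible constant is α = ((π/L)² + c)/((π/L)² + 1).
Simplifying, α = (π^2 + 80/7)/(π^2 + 16).


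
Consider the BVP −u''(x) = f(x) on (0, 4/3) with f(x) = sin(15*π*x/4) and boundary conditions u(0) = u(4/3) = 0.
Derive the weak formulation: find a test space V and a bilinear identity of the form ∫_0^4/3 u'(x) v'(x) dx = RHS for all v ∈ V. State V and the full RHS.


V = H^1_0(0, 4/3) (so v(0) = v(4/3) = 0); weak form: ∫_0^4/3 u'v' dx = ∫_0^4/3 (sin(15*π*x/4)) v dx for all v ∈ V.

Multiply both sides by a test function v and integrate from 0 to 4/3:
  ∫_0^4/3 −u''(x) v(x) dx = ∫_0^4/3 f(x) v(x) dx.
Integrate the LHS by parts once:
  ∫_0^4/3 −u'' v dx = −[u'(x) v(x)]_0^4/3 + ∫_0^4/3 u'(x) v'(x) dx.
Thus ∫_0^4/3 u'(x) v'(x) dx = ∫_0^4/3 f(x) v(x) dx + [u'(x) v(x)]_0^4/3.
Choose V so that boundary terms are either known or forced to vanish.
u is Dirichlet: u(0) = u(4/3) = 0. Let V = H^1_0(0, 4/3); then v(0) = v(4/3) = 0, and [u' v]_0^4/3 = 0.
Weak formulation: find u (satisfying any essential BC) such that ∫_0^4/3 u'(x) v'(x) dx = ∫_0^4/3 f v dx for all v ∈ V.
Substituting f(x) = sin(15*π*x/4), the right-hand side is ∫_0^4/3 (sin(15*π*x/4)) v dx.


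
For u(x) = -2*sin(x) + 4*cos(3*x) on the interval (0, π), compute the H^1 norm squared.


||u||_{H^1(0,π)}^2 = 84*π

u'(x) = -12*sin(3*x) - 2*cos(x).
Expand u² and (u')² and integrate term by term on (0, π), using: for integers n ≥ 1, ∫_0^π sin²(nx) dx = ∫_0^π cos²(nx) dx = π/2; for n ≠ n', ∫_0^π sin(nx)sin(n'x) dx = ∫_0^π cos(nx)cos(n'x) dx = 0; and by product-to-sum, ∫_0^π sin(nx)cos(n'x) dx = ½∫_0^π [sin((n+n')x) + sin((n−n')x)] dx, which is 0 when n+n' is even and 2n/(n²−n'²) when n+n' is odd (it need not vanish on (0, π)).
  u² squared terms: (-2)²·∫sin(x)² dx = 4·π/2 = 2*π;  (4)²·∫cos(3x)² dx = 16·π/2 = 8*π.
  u² cross terms: 2·(-2)·(4)·∫sin(x)·cos(3x) dx = -16·(0) = 0.
  So ∫_0^π u² dx = 2*π + 8*π + 0 = 10*π.
  (u')² squared terms: (-12)²·∫sin(3x)² dx = 144·π/2 = 72*π;  (-2)²·∫cos(x)² dx = 4·π/2 = 2*π.
  (u')² cross terms: 2·(-12)·(-2)·∫sin(3x)·cos(x) dx = 48·(0) = 0.
  So ∫_0^π (u')² dx = 72*π + 2*π + 0 = 74*π.
||u||_{H^1}^2 = (10*π) + (74*π) = 84*π.


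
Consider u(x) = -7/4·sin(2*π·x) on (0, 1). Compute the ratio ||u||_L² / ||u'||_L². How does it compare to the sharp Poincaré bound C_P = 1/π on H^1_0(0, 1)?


||u||_L² / ||u'||_L² = 1/(2*π) < C_P = 1/π.

u(x) = -7/4·sin(2*π·x), so u'(x) = -7*π*cos(2*π*x)/2.
Writing u(x) = A·sin(kπx/L) with A = -7/4 and k = 2, use ∫_0^L sin²(kπx/L) dx = L/2 and ∫_0^L cos²(kπx/L) dx = L/2.
u² = 49/16·sin²(2*π·x) and (u')² = 49*π^2/4·cos²(2*π·x), and each of sin², cos² integrates to L/2 = 1/2 over (0, 1).
∫_0^1 u² dx = 49/32, so ||u||_L² = 7*sqrt(2)/8.
∫_0^1 (u')² dx = 49*π^2/8, so ||u'||_L² = 7*sqrt(2)*π/4.
Ratio ||u||_L² / ||u'||_L² = 1/(2*π).
Sharp Poincaré constant on H^1_0(0, 1) is C_P = L/π = 1/π, achieved by sin(π·x).
This is the k = 2 harmonic; the ratio L/(kπ) is strictly less than C_P = L/π, consistent with the sharp inequality ||u||_L² ≤ C_P ||u'||_L².


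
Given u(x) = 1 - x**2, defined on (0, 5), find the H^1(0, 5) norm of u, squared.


||u||_{H^1}^2 = 2140/3

The H^1 norm (squared) on an interval (0, L) is
  ||u||_{H^1}^2 = ∫_0^L u(x)^2 dx + ∫_0^L u'(x)^2 dx.
Compute u'(x) = -2*x.
Then u(x)^2 = x**4 - 2*x**2 + 1 and u'(x)^2 = 4*x**2.
Integrate each monomial from 0 to 5 using ∫_0^5 c·x^n dx = c·5^(n+1)/(n+1):
  ∫_0^5 u(x)^2 dx = ∫_0^5 (x^4 - 2*x^2 + 1) dx. Term by term:
    ∫_0^5 x^4 dx = 625;  ∫_0^5 -2*x^2 dx = -250/3;  ∫_0^5 1 dx = 5.
  Sum: 625 − 250/3 + 5 = 1640/3.
  ∫_0^5 u'(x)^2 dx = ∫_0^5 (4*x^2) dx. Term by term:
    ∫_0^5 4*x^2 dx = 500/3.
Adding: ||u||_{H^1}^2 = 1640/3 + 500/3 = 2140/3.


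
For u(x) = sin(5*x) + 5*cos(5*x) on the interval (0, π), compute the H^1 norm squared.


||u||_{H^1(0,π)}^2 = 338*π

u'(x) = -25*sin(5*x) + 5*cos(5*x).
Expand u² and (u')² and integrate term by term on (0, π), using: for integers n ≥ 1, ∫_0^π sin²(nx) dx = ∫_0^π cos²(nx) dx = π/2; for n ≠ n', ∫_0^π sin(nx)sin(n'x) dx = ∫_0^π cos(nx)cos(n'x) dx = 0; and by product-to-sum, ∫_0^π sin(nx)cos(n'x) dx = ½∫_0^π [sin((n+n')x) + sin((n−n')x)] dx, which is 0 when n+n' is even and 2n/(n²−n'²) when n+n' is odd (it need not vanish on (0, π)).
  u² squared terms: (5)²·∫cos(5x)² dx = 25·π/2 = 25*π/2;  (1)²·∫sin(5x)² dx = 1·π/2 = π/2.
  u² cross terms: 2·(5)·(1)·∫cos(5x)·sin(5x) dx = 10·(0) = 0.
  So ∫_0^π u² dx = 25*π/2 + π/2 + 0 = 13*π.
  (u')² squared terms: (-25)²·∫sin(5x)² dx = 625·π/2 = 625*π/2;  (5)²·∫cos(5x)² dx = 25·π/2 = 25*π/2.
  (u')² cross terms: 2·(-25)·(5)·∫sin(5x)·cos(5x) dx = -250·(0) = 0.
  So ∫_0^π (u')² dx = 625*π/2 + 25*π/2 + 0 = 325*π.
||u||_{H^1}^2 = (13*π) + (325*π) = 338*π.


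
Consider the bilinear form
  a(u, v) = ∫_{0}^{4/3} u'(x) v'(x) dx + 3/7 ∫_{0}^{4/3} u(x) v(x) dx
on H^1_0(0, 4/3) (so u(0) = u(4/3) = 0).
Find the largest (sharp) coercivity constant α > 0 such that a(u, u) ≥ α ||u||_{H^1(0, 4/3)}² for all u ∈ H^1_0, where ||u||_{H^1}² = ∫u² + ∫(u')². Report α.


α = 3*(16 + 21*π^2)/(7*(16 + 9*π^2))

Coercivity of a(·,·) on H^1_0(0, 4/3) means a(u, u) ≥ α ||u||_{H^1}² for every u ∈ H^1_0.
The interval has length L = 4/3, and Poincaré/coercivity depend only on L. Here a(u, u) = ∫(u')² + (3/7)·∫u².
Here 0 < c = 3/7 < 1. The condition a(u,u) ≥ α||u||_{H^1}² reads (1−α)∫(u')² ≥ (α−c)∫u². Any admissible α is ≤ 1 (rapidly oscillating u have ∫u²/∫(u')² → 0), and α = 1 would force 0 ≥ (1−c)∫u², impossible since c < 1; so 1−α > 0. By the sharp Poincaré inequality on H^1_0 of an interval of length L, ∫(u')² ≥ (π/L)²∫u² with equality for the first sine mode sin(π(x−x₀)/L) (x₀ the left endpoint), so the inequality holds for all u iff (1−α)(π/L)² ≥ α − c, i.e. α ≤ ((π/L)² + c)/((π/L)² + 1) = (1 + c(L/π)²)/(1 + (L/π)²). With (π/L)² = 9*π^2/16 and c = 3/7, the largest admissible constant is α = ((π/L)² + c)/((π/L)² + 1).
Simplifying, α = 3*(16 + 21*π^2)/(7*(16 + 9*π^2)).


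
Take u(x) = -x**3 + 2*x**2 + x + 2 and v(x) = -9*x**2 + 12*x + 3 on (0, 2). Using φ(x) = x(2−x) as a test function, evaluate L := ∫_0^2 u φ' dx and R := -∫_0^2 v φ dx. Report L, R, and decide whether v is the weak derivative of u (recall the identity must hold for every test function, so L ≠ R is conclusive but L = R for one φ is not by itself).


LHS = -28/15, RHS = -28/5. No, v is not the weak derivative of u.

u(x) = -x**3 + 2*x**2 + x + 2, classical derivative u'(x) = -3*x**2 + 4*x + 1.
φ(x) = x(2−x), so φ'(x) = 2 - 2*x.
Note φ(0) = φ(2) = 0, so the boundary term u·φ vanishes.
LHS = ∫_0^2 u(x) φ'(x) dx = ∫_0^2 (2*x^4 - 6*x^3 + 2*x^2 - 2*x + 4) dx. Term by term:
  ∫_0^2 2*x^4 dx = 64/5;  ∫_0^2 -6*x^3 dx = -24;  ∫_0^2 2*x^2 dx = 16/3;
  ∫_0^2 -2*x dx = -4;  ∫_0^2 4 dx = 8.
Sum: 64/5 − 24 + 16/3 − 4 + 8 = -28/15.
So LHS = -28/15.
∫_0^2 v(x) φ(x) dx = ∫_0^2 (9*x^4 - 30*x^3 + 21*x^2 + 6*x) dx. Term by term:
  ∫_0^2 9*x^4 dx = 288/5;  ∫_0^2 -30*x^3 dx = -120;  ∫_0^2 21*x^2 dx = 56;
  ∫_0^2 6*x dx = 12.
Sum: 288/5 − 120 + 56 + 12 = 28/5.
So RHS = -∫_0^2 v(x) φ(x) dx = -28/5.
LHS − RHS = 56/15 ≠ 0, so the identity fails.
(For a valid weak derivative the identity must hold for EVERY test function, in particular this one. The failure shows v is NOT the weak derivative of u.)
Correct weak derivative would be u'(x) = -3*x**2 + 4*x + 1.


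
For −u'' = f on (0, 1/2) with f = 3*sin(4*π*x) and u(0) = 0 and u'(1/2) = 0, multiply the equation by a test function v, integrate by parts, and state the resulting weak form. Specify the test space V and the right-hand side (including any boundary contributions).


V = {v ∈ H^1(0, 1/2) : v(0) = 0} (test functions vanish at x = 0 where u is specified); weak form: ∫_0^1/2 u'v' dx = ∫_0^1/2 (3*sin(4*π*x)) v dx for all v ∈ V.

Multiply both sides by a test function v and integrate from 0 to 1/2:
  ∫_0^1/2 −u''(x) v(x) dx = ∫_0^1/2 f(x) v(x) dx.
Integrate the LHS by parts once:
  ∫_0^1/2 −u'' v dx = −[u'(x) v(x)]_0^1/2 + ∫_0^1/2 u'(x) v'(x) dx.
Thus ∫_0^1/2 u'(x) v'(x) dx = ∫_0^1/2 f(x) v(x) dx + [u'(x) v(x)]_0^1/2.
Choose V so that boundary terms are either known or forced to vanish.
Mixed BC: u(0) = 0 (Dirichlet) and u'(1/2) = 0 (Neumann). Define V = {v ∈ H^1(0, 1/2) : v(0) = 0}. Then [u' v]_0^1/2 = u'(1/2)·v(1/2) − u'(0)·0 = 0.
Weak formulation: find u (satisfying any essential BC) such that ∫_0^1/2 u'(x) v'(x) dx = ∫_0^1/2 f v dx for all v ∈ V (Dirichlet at 0 absorbed into V; the Neumann datum at x = 1/2 is zero, so no boundary term remains).
Substituting f(x) = 3*sin(4*π*x), the right-hand side is ∫_0^1/2 (3*sin(4*π*x)) v dx.


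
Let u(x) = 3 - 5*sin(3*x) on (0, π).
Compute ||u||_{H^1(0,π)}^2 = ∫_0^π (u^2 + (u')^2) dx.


||u||_{H^1(0,π)}^2 = -20 + 134*π

u'(x) = -15*cos(3*x).
Expand u² and (u')² and integrate term by term on (0, π), using: for integers n ≥ 1, ∫_0^π sin²(nx) dx = ∫_0^π cos²(nx) dx = π/2; for n ≠ n', ∫_0^π sin(nx)sin(n'x) dx = ∫_0^π cos(nx)cos(n'x) dx = 0; and by product-to-sum, ∫_0^π sin(nx)cos(n'x) dx = ½∫_0^π [sin((n+n')x) + sin((n−n')x)] dx, which is 0 when n+n' is even and 2n/(n²−n'²) when n+n' is odd (it need not vanish on (0, π)). For the constant mode: ∫_0^π 1 dx = π, ∫_0^π cos(nx) dx = 0, ∫_0^π sin(nx) dx = (1−(−1)^n)/n.
  u² squared terms: (3)²·∫1 dx = 9·π = 9*π;  (-5)²·∫sin(3x)² dx = 25·π/2 = 25*π/2.
  u² cross terms: 2·(3)·(-5)·∫1·sin(3x) dx = -30·(2/3) = -20.
  So ∫_0^π u² dx = 9*π + 25*π/2 − 20 = -20 + 43*π/2.
  (u')² squared terms: (-15)²·∫cos(3x)² dx = 225·π/2 = 225*π/2.
  So ∫_0^π (u')² dx = 225*π/2.
||u||_{H^1}^2 = (-20 + 43*π/2) + (225*π/2) = -20 + 134*π.
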